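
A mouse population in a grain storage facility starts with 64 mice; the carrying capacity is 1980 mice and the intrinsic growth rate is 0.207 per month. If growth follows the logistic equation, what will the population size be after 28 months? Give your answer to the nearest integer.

A = (K − N₀)/N₀ = (1980 − 64)/64 = 29.938.
N(t) = K/(1 + A·e^(−rt)) = 1980/(1 + 29.938×e^(−0.207×28)).
e^(−5.796) = 0.0030397; denominator = 1 + 29.938×0.0030397 = 1.091.
N = 1980/1.091 = 1814.85.

1815 mice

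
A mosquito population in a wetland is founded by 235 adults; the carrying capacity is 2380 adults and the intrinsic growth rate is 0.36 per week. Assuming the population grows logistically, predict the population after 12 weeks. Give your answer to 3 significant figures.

2120 adults

A = (K − N₀)/N₀ = (2380 − 235)/235 = 9.1277.
N(t) = K/(1 + A·e^(−rt)) = 2380/(1 + 9.1277×e^(−0.36×12)).
e^(−4.32) = 0.0133; denominator = 1 + 9.1277×0.0133 = 1.1214.
N = 2380/1.1214 = 2122.35.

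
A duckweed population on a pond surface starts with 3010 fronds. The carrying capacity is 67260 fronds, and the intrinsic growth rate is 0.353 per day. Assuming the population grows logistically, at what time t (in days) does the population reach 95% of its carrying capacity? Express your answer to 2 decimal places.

17.01 days

A = (K − N₀)/N₀ = (67260 − 3010)/3010 = 21.346.
Solve 67260/(1 + 21.346·e^(−0.353t)) = 63897: 1 + 21.346·e^(−0.353t) = 1.0526, so e^(−0.353t) = 0.0024657.
−0.353·t = ln(0.0024657) = -6.0053, so t = 6.0053/0.353 = 17.012.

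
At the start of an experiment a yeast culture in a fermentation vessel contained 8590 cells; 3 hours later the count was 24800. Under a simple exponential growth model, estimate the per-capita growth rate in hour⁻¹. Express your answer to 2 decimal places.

0.35 per hour

From N(t) = N₀·e^(rt): e^(r·3) = 24800/8590 = 2.8871.
r·3 = ln(2.8871) = 1.0602, so r = 1.0602/3 = 0.35341.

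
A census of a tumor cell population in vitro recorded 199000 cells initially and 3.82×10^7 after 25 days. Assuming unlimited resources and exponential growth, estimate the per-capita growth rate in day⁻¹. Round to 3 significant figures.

0.210 per day

From N(t) = N₀·e^(rt): e^(r·25) = 3.82×10^7/199000 = 191.96.
r·25 = ln(191.96) = 5.2573, so r = 5.2573/25 = 0.21029.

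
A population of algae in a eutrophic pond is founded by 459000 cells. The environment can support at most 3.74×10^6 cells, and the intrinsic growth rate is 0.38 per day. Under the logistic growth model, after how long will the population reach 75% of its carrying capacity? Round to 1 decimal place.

8.1 days

A = (K − N₀)/N₀ = (3.74×10^6 − 459000)/459000 = 7.1481.
Solve 3.74×10^6/(1 + 7.1481·e^(−0.38t)) = 2.805×10^6: 1 + 7.1481·e^(−0.38t) = 1.3333, so e^(−0.38t) = 0.0466321.
−0.38·t = ln(0.0466321) = -3.0655, so t = 3.0655/0.38 = 8.067.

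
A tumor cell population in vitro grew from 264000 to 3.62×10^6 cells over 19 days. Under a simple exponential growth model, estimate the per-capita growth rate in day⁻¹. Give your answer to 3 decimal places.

0.138 per day

From N(t) = N₀·e^(rt): e^(r·19) = 3.62×10^6/264000 = 13.712.
r·19 = ln(13.712) = 2.6183, so r = 2.6183/19 = 0.1378.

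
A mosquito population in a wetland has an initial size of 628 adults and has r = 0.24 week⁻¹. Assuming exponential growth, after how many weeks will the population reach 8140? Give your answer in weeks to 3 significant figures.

Set N₀·e^(rt) = 8140: e^(0.24·t) = 8140/628 = 12.962.
0.24·t = ln(12.962) = 2.562, so t = 2.562/0.24 = 10.675.

10.7 weeks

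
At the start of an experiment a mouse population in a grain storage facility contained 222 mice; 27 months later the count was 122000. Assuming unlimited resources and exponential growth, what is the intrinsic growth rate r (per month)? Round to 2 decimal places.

0.23 per month

From N(t) = N₀·e^(rt): e^(r·27) = 122000/222 = 549.55.
r·27 = ln(549.55) = 6.3091, so r = 6.3091/27 = 0.23367.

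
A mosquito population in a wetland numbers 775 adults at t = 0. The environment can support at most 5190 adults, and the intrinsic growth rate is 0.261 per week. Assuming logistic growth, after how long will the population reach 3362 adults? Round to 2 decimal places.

A = (K − N₀)/N₀ = (5190 − 775)/775 = 5.6968.
Solve 5190/(1 + 5.6968·e^(−0.261t)) = 3362: 1 + 5.6968·e^(−0.261t) = 1.5437, so e^(−0.261t) = 0.0954442.
−0.261·t = ln(0.0954442) = -2.3492, so t = 2.3492/0.261 = 9.0008.

9.00 weeks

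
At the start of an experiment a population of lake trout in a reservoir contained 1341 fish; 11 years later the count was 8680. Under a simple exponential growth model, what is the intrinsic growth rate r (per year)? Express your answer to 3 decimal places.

0.170 per year

From N(t) = N₀·e^(rt): e^(r·11) = 8680/1341 = 6.4728.
r·11 = ln(6.4728) = 1.8676, so r = 1.8676/11 = 0.16978.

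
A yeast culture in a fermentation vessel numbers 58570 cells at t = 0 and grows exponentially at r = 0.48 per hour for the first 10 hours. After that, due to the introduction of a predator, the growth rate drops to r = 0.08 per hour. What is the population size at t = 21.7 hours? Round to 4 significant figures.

18150000 cells

Phase 1: N(10) = 58570·e^(0.48×10) = 58570·e^4.8 = 7.116865×10^6.
Phase 2 runs for 21.7 − 10 = 11.7 hours at r = 0.08.
N(21.7) = 7.116865×10^6·e^(0.08×11.7) = 7.116865×10^6·e^0.936 = 1.814631×10^7.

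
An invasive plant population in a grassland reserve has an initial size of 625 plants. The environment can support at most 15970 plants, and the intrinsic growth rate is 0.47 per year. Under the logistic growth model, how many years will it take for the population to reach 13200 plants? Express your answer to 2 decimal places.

10.13 years

A = (K − N₀)/N₀ = (15970 − 625)/625 = 24.552.
Solve 15970/(1 + 24.552·e^(−0.47t)) = 13200: 1 + 24.552·e^(−0.47t) = 1.2098, so e^(−0.47t) = 0.0085471.
−0.47·t = ln(0.0085471) = -4.7622, so t = 4.7622/0.47 = 10.132.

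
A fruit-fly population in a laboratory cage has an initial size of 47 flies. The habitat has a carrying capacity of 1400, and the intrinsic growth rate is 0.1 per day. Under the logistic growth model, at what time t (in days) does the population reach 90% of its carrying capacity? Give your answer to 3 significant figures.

A = (K − N₀)/N₀ = (1400 − 47)/47 = 28.787.
Solve 1400/(1 + 28.787·e^(−0.1t)) = 1260: 1 + 28.787·e^(−0.1t) = 1.1111, so e^(−0.1t) = 0.00385974.
−0.1·t = ln(0.00385974) = -5.5572, so t = 5.5572/0.1 = 55.572.

55.6 days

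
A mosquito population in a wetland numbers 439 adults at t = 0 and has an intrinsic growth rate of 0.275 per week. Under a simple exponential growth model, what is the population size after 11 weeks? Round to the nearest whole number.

N(t) = N₀·e^(rt) = 439 × e^(0.275×11) = 439 × e^3.025.
e^3.025 ≈ 20.594, so N ≈ 439 × 20.594 = 9040.77.

9041 adults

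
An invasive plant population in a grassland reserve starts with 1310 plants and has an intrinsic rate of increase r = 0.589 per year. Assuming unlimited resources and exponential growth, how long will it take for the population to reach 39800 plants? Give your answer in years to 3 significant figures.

5.80 years

Set N₀·e^(rt) = 39800: e^(0.589·t) = 39800/1310 = 30.382.
0.589·t = ln(30.382) = 3.4138, so t = 3.4138/0.589 = 5.796.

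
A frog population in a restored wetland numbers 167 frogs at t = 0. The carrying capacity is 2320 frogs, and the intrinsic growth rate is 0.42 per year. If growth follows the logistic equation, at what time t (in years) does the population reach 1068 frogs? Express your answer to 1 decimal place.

A = (K − N₀)/N₀ = (2320 − 167)/167 = 12.892.
Solve 2320/(1 + 12.892·e^(−0.42t)) = 1068: 1 + 12.892·e^(−0.42t) = 2.1723, so e^(−0.42t) = 0.0909296.
−0.42·t = ln(0.0909296) = -2.3977, so t = 2.3977/0.42 = 5.7087.

5.7 years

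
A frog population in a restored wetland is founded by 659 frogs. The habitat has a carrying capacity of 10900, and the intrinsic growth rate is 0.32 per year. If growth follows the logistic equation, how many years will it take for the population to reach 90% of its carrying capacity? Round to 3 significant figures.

A = (K − N₀)/N₀ = (10900 − 659)/659 = 15.54.
Solve 10900/(1 + 15.54·e^(−0.32t)) = 9810: 1 + 15.54·e^(−0.32t) = 1.1111, so e^(−0.32t) = 0.00714991.
−0.32·t = ln(0.00714991) = -4.9407, so t = 4.9407/0.32 = 15.44.

15.4 years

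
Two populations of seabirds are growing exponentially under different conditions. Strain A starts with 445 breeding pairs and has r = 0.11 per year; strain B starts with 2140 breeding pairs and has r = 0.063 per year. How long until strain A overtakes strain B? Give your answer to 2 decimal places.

Set 445·e^(0.11t) = 2140·e^(0.063t).
e^((0.11 − 0.063)t) = 2140/445 → e^(0.047·t) = 4.809.
0.047·t = ln(4.809) = 1.5705, so t = 1.5705/0.047 = 33.415.

33.41 years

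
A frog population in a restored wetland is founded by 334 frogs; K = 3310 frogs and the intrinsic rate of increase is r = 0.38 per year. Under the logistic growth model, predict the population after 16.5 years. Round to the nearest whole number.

A = (K − N₀)/N₀ = (3310 − 334)/334 = 8.9102.
N(t) = K/(1 + A·e^(−rt)) = 3310/(1 + 8.9102×e^(−0.38×16.5)).
e^(−6.27) = 0.0018922; denominator = 1 + 8.9102×0.0018922 = 1.0169.
N = 3310/1.0169 = 3255.12.

3255 frogs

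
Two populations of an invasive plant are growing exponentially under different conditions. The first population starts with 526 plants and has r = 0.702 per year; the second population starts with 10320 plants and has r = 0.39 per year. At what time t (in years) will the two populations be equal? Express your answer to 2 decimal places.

9.54 years

Set 526·e^(0.702t) = 10320·e^(0.39t).
e^((0.702 − 0.39)t) = 10320/526 → e^(0.312·t) = 19.62.
0.312·t = ln(19.62) = 2.9765, so t = 2.9765/0.312 = 9.5402.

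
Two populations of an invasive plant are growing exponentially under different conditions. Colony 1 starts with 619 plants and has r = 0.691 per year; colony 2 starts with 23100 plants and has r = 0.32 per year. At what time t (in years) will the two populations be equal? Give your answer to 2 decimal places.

Set 619·e^(0.691t) = 23100·e^(0.32t).
e^((0.691 − 0.32)t) = 23100/619 → e^(0.371·t) = 37.318.
0.371·t = ln(37.318) = 3.6195, so t = 3.6195/0.371 = 9.756.

9.76 years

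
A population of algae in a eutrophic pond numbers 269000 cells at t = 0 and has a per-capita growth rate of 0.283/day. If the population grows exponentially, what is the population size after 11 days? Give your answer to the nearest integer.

6049382 cells

N(t) = N₀·e^(rt) = 269000 × e^(0.283×11) = 269000 × e^3.113.
e^3.113 ≈ 22.488, so N ≈ 269000 × 22.488 = 6.049382×10^6.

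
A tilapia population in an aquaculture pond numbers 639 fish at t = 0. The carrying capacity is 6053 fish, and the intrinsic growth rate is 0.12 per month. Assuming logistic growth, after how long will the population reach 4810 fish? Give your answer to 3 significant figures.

29.1 months

A = (K − N₀)/N₀ = (6053 − 639)/639 = 8.4726.
Solve 6053/(1 + 8.4726·e^(−0.12t)) = 4810: 1 + 8.4726·e^(−0.12t) = 1.2584, so e^(−0.12t) = 0.0305006.
−0.12·t = ln(0.0305006) = -3.49, so t = 3.49/0.12 = 29.083.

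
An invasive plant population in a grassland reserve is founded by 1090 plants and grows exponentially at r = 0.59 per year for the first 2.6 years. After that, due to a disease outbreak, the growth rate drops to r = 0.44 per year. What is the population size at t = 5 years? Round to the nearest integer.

14529 plants

Phase 1: N(2.6) = 1090·e^(0.59×2.6) = 1090·e^1.534 = 5053.99.
Phase 2 runs for 5 − 2.6 = 2.4 years at r = 0.44.
N(5) = 5053.99·e^(0.44×2.4) = 5053.99·e^1.056 = 14529.5.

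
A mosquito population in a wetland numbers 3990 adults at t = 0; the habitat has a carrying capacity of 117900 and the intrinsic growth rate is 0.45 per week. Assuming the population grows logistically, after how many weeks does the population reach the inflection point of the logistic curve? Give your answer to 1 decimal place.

7.4 weeks

Logistic growth is fastest at N = K/2 = 58950.
A = (K − N₀)/N₀ = 28.549. Set K/(1 + A·e^(−rt)) = K/2 → A·e^(−rt) = 1.
e^(−0.45t) = 1/28.549 = 0.0350277, so t = ln(28.549)/0.45 = 3.3516/0.45 = 7.448.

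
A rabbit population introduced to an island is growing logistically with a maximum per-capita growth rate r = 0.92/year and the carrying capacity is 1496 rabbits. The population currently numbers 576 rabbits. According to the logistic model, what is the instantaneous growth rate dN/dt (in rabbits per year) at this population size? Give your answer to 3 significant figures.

326 rabbits per year

dN/dt = rN(1 − N/K) = 0.92 × 576 × (1 − 576/1496).
1 − 576/1496 = 0.61497; dN/dt = 0.92 × 576 × 0.61497 = 325.89.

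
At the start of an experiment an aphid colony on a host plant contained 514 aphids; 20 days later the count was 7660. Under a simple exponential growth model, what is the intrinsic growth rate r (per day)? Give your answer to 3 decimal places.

0.135 per day

From N(t) = N₀·e^(rt): e^(r·20) = 7660/514 = 14.903.
r·20 = ln(14.903) = 2.7015, so r = 2.7015/20 = 0.13508.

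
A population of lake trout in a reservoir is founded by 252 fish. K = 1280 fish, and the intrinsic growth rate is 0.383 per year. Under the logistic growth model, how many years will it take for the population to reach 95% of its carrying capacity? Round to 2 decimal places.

A = (K − N₀)/N₀ = (1280 − 252)/252 = 4.0794.
Solve 1280/(1 + 4.0794·e^(−0.383t)) = 1216: 1 + 4.0794·e^(−0.383t) = 1.0526, so e^(−0.383t) = 0.0129019.
−0.383·t = ln(0.0129019) = -4.3504, so t = 4.3504/0.383 = 11.359.

11.36 years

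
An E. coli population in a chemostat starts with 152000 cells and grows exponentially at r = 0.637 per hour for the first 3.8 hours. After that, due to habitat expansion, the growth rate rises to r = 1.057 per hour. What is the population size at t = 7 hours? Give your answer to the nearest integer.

Phase 1: N(3.8) = 152000·e^(0.637×3.8) = 152000·e^2.421 = 1.710397×10^6.
Phase 2 runs for 7 − 3.8 = 3.2 hours at r = 1.057.
N(7) = 1.710397×10^6·e^(1.057×3.2) = 1.710397×10^6·e^3.382 = 5.035638×10^7.

50356376 cells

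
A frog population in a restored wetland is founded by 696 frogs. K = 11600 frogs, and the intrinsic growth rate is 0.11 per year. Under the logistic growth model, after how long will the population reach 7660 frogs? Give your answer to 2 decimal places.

31.06 years

A = (K − N₀)/N₀ = (11600 − 696)/696 = 15.667.
Solve 11600/(1 + 15.667·e^(−0.11t)) = 7660: 1 + 15.667·e^(−0.11t) = 1.5144, so e^(−0.11t) = 0.0328315.
−0.11·t = ln(0.0328315) = -3.4164, so t = 3.4164/0.11 = 31.058.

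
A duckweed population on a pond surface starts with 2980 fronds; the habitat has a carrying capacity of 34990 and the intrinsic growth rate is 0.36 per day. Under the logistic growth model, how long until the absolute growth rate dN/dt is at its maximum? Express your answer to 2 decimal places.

6.59 days

Logistic growth is fastest at N = K/2 = 17495.
A = (K − N₀)/N₀ = 10.742. Set K/(1 + A·e^(−rt)) = K/2 → A·e^(−rt) = 1.
e^(−0.36t) = 1/10.742 = 0.0930959, so t = ln(10.742)/0.36 = 2.3741/0.36 = 6.5948.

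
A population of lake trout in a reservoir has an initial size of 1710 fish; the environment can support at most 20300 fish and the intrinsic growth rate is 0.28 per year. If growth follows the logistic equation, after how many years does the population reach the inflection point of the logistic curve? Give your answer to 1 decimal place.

Logistic growth is fastest at N = K/2 = 10150.
A = (K − N₀)/N₀ = 10.871. Set K/(1 + A·e^(−rt)) = K/2 → A·e^(−rt) = 1.
e^(−0.28t) = 1/10.871 = 0.0919849, so t = ln(10.871)/0.28 = 2.3861/0.28 = 8.5219.

8.5 years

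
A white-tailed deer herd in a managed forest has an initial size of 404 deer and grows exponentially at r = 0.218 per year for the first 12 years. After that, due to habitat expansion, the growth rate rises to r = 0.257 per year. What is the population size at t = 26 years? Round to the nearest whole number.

Phase 1: N(12) = 404·e^(0.218×12) = 404·e^2.616 = 5527.08.
Phase 2 runs for 26 − 12 = 14 years at r = 0.257.
N(26) = 5527.08·e^(0.257×14) = 5527.08·e^3.598 = 201877.

201877 deer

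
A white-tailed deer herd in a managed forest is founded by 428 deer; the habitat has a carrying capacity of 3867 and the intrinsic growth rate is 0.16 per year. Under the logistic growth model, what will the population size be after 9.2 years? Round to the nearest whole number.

1360 deer

A = (K − N₀)/N₀ = (3867 − 428)/428 = 8.035.
N(t) = K/(1 + A·e^(−rt)) = 3867/(1 + 8.035×e^(−0.16×9.2)).
e^(−1.472) = 0.22947; denominator = 1 + 8.035×0.22947 = 2.8438.
N = 3867/2.8438 = 1359.81.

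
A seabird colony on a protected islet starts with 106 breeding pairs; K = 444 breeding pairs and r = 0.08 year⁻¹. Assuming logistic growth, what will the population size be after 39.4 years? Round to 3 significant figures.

A = (K − N₀)/N₀ = (444 − 106)/106 = 3.1887.
N(t) = K/(1 + A·e^(−rt)) = 444/(1 + 3.1887×e^(−0.08×39.4)).
e^(−3.152) = 0.042767; denominator = 1 + 3.1887×0.042767 = 1.1364.
N = 444/1.1364 = 390.718.

391 breeding pairs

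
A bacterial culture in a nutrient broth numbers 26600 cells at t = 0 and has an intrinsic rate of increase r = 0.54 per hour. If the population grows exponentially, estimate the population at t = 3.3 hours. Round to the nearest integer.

N(t) = N₀·e^(rt) = 26600 × e^(0.54×3.3) = 26600 × e^1.782.
e^1.782 ≈ 5.9417, so N ≈ 26600 × 5.9417 = 158050.

158050 cells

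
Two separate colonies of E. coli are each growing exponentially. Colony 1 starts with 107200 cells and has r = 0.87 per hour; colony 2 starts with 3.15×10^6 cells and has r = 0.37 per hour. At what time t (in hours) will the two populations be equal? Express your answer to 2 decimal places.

Set 107200·e^(0.87t) = 3.15×10^6·e^(0.37t).
e^((0.87 − 0.37)t) = 3.15×10^6/107200 → e^(0.5·t) = 29.384.
0.5·t = ln(29.384) = 3.3805, so t = 3.3805/0.5 = 6.7609.

6.76 hours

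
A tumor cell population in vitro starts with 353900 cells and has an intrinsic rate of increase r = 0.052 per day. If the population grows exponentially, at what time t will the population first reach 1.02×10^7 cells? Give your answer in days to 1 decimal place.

Set N₀·e^(rt) = 1.02×10^7: e^(0.052·t) = 1.02×10^7/353900 = 28.822.
0.052·t = ln(28.822) = 3.3611, so t = 3.3611/0.052 = 64.637.

64.6 days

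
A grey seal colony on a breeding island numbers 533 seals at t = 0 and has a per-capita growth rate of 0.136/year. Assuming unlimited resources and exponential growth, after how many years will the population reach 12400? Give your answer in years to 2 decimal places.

Set N₀·e^(rt) = 12400: e^(0.136·t) = 12400/533 = 23.265.
0.136·t = ln(23.265) = 3.1469, so t = 3.1469/0.136 = 23.139.

23.14 years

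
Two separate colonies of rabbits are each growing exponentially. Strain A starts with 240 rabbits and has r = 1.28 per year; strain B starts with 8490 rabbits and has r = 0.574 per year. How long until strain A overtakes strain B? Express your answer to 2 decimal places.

5.05 years

Set 240·e^(1.28t) = 8490·e^(0.574t).
e^((1.28 − 0.574)t) = 8490/240 → e^(0.706·t) = 35.375.
0.706·t = ln(35.375) = 3.566, so t = 3.566/0.706 = 5.051.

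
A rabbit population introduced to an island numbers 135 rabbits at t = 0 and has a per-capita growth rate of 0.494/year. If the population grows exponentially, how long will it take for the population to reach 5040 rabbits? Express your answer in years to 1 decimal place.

7.3 years

Set N₀·e^(rt) = 5040: e^(0.494·t) = 5040/135 = 37.333.
0.494·t = ln(37.333) = 3.6199, so t = 3.6199/0.494 = 7.3277.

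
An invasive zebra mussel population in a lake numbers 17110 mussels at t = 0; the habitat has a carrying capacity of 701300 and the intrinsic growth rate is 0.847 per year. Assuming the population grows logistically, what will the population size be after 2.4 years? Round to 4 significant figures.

A = (K − N₀)/N₀ = (701300 − 17110)/17110 = 39.988.
N(t) = K/(1 + A·e^(−rt)) = 701300/(1 + 39.988×e^(−0.847×2.4)).
e^(−2.033) = 0.13097; denominator = 1 + 39.988×0.13097 = 6.2371.
N = 701300/6.2371 = 112440.

112400 mussels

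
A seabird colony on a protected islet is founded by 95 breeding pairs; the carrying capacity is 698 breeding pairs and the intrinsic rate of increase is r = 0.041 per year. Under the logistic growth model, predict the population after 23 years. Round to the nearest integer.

A = (K − N₀)/N₀ = (698 − 95)/95 = 6.3474.
N(t) = K/(1 + A·e^(−rt)) = 698/(1 + 6.3474×e^(−0.041×23)).
e^(−0.943) = 0.38946; denominator = 1 + 6.3474×0.38946 = 3.472.
N = 698/3.472 = 201.035.

201 breeding pairs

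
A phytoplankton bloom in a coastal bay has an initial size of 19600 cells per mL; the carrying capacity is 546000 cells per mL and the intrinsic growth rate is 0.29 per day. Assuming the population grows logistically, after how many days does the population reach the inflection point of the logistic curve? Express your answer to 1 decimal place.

11.3 days

Logistic growth is fastest at N = K/2 = 273000.
A = (K − N₀)/N₀ = 26.857. Set K/(1 + A·e^(−rt)) = K/2 → A·e^(−rt) = 1.
e^(−0.29t) = 1/26.857 = 0.037234, so t = ln(26.857)/0.29 = 3.2905/0.29 = 11.347.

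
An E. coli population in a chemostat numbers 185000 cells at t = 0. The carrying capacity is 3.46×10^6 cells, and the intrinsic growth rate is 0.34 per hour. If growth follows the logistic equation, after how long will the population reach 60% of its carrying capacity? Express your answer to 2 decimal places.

A = (K − N₀)/N₀ = (3.46×10^6 − 185000)/185000 = 17.703.
Solve 3.46×10^6/(1 + 17.703·e^(−0.34t)) = 2.076×10^6: 1 + 17.703·e^(−0.34t) = 1.6667, so e^(−0.34t) = 0.037659.
−0.34·t = ln(0.037659) = -3.2792, so t = 3.2792/0.34 = 9.6447.

9.64 hours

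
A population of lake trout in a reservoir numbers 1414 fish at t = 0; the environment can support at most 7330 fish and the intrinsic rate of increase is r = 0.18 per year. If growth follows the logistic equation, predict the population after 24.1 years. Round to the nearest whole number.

6950 fish

A = (K − N₀)/N₀ = (7330 − 1414)/1414 = 4.1839.
N(t) = K/(1 + A·e^(−rt)) = 7330/(1 + 4.1839×e^(−0.18×24.1)).
e^(−4.338) = 0.013063; denominator = 1 + 4.1839×0.013063 = 1.0547.
N = 7330/1.0547 = 6950.16.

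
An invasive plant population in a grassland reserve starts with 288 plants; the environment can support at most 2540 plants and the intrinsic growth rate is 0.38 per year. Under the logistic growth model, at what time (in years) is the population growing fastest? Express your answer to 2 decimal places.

Logistic growth is fastest at N = K/2 = 1270.
A = (K − N₀)/N₀ = 7.8194. Set K/(1 + A·e^(−rt)) = K/2 → A·e^(−rt) = 1.
e^(−0.38t) = 1/7.8194 = 0.127886, so t = ln(7.8194)/0.38 = 2.0566/0.38 = 5.4121.

5.41 years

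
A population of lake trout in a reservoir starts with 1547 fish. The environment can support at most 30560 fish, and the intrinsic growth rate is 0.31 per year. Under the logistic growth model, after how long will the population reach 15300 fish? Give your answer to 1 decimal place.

A = (K − N₀)/N₀ = (30560 − 1547)/1547 = 18.754.
Solve 30560/(1 + 18.754·e^(−0.31t)) = 15300: 1 + 18.754·e^(−0.31t) = 1.9974, so e^(−0.31t) = 0.0531815.
−0.31·t = ln(0.0531815) = -2.934, so t = 2.934/0.31 = 9.4647.

9.5 years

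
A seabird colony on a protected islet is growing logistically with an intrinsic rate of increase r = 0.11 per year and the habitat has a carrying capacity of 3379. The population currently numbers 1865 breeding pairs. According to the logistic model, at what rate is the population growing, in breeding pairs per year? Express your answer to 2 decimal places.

dN/dt = rN(1 − N/K) = 0.11 × 1865 × (1 − 1865/3379).
1 − 1865/3379 = 0.44806; dN/dt = 0.11 × 1865 × 0.44806 = 91.92.

91.92 breeding pairs per year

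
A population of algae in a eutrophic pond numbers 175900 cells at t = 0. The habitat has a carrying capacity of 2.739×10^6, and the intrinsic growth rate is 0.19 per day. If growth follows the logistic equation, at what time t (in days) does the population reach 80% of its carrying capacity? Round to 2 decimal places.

21.40 days

A = (K − N₀)/N₀ = (2.739×10^6 − 175900)/175900 = 14.571.
Solve 2.739×10^6/(1 + 14.571·e^(−0.19t)) = 2.1912×10^6: 1 + 14.571·e^(−0.19t) = 1.25, so e^(−0.19t) = 0.017157.
−0.19·t = ln(0.017157) = -4.0654, so t = 4.0654/0.19 = 21.397.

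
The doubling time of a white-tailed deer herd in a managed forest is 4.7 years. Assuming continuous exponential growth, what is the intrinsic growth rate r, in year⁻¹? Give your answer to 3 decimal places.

r = ln(2)/t_d = 0.6931/4.7 = 0.14748.

0.147 per year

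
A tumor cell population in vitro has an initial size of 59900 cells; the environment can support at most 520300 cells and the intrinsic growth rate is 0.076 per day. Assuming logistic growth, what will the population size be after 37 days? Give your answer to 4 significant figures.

355900 cells

A = (K − N₀)/N₀ = (520300 − 59900)/59900 = 7.6861.
N(t) = K/(1 + A·e^(−rt)) = 520300/(1 + 7.6861×e^(−0.076×37)).
e^(−2.812) = 0.060085; denominator = 1 + 7.6861×0.060085 = 1.4618.
N = 520300/1.4618 = 355926.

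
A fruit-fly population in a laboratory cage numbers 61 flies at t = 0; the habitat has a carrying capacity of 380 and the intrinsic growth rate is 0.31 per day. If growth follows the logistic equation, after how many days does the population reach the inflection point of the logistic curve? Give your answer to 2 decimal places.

5.34 days

Logistic growth is fastest at N = K/2 = 190.
A = (K − N₀)/N₀ = 5.2295. Set K/(1 + A·e^(−rt)) = K/2 → A·e^(−rt) = 1.
e^(−0.31t) = 1/5.2295 = 0.191223, so t = ln(5.2295)/0.31 = 1.6543/0.31 = 5.3365.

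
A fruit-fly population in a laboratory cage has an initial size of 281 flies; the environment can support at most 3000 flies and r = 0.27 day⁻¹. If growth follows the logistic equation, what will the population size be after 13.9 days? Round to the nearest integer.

2445 flies

A = (K − N₀)/N₀ = (3000 − 281)/281 = 9.6762.
N(t) = K/(1 + A·e^(−rt)) = 3000/(1 + 9.6762×e^(−0.27×13.9)).
e^(−3.753) = 0.023447; denominator = 1 + 9.6762×0.023447 = 1.2269.
N = 3000/1.2269 = 2445.23.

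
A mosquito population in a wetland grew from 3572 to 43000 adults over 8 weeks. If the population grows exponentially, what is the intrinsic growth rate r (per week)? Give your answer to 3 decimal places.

From N(t) = N₀·e^(rt): e^(r·8) = 43000/3572 = 12.038.
r·8 = ln(12.038) = 2.4881, so r = 2.4881/8 = 0.31101.

0.311 per week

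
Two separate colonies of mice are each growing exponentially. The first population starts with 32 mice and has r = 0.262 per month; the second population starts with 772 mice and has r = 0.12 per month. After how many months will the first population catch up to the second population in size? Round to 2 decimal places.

22.42 months

Set 32·e^(0.262t) = 772·e^(0.12t).
e^((0.262 − 0.12)t) = 772/32 → e^(0.142·t) = 24.125.
0.142·t = ln(24.125) = 3.1832, so t = 3.1832/0.142 = 22.417.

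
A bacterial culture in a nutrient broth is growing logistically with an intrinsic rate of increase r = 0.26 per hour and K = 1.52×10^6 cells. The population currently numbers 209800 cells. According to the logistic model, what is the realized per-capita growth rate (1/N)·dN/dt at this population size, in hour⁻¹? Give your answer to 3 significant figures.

(1/N)·dN/dt = r(1 − N/K) = 0.26 × (1 − 209800/1.52×10^6).
= 0.26 × 0.86197 = 0.22411.

0.224 per hour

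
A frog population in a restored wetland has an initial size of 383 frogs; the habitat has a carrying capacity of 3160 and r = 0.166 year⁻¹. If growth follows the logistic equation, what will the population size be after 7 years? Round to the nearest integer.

A = (K − N₀)/N₀ = (3160 − 383)/383 = 7.2507.
N(t) = K/(1 + A·e^(−rt)) = 3160/(1 + 7.2507×e^(−0.166×7)).
e^(−1.162) = 0.31286; denominator = 1 + 7.2507×0.31286 = 3.2684.
N = 3160/3.2684 = 966.823.

967 frogs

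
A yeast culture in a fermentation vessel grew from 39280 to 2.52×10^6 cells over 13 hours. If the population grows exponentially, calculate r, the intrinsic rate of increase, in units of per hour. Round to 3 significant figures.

0.320 per hour

From N(t) = N₀·e^(rt): e^(r·13) = 2.52×10^6/39280 = 64.155.
r·13 = ln(64.155) = 4.1613, so r = 4.1613/13 = 0.3201.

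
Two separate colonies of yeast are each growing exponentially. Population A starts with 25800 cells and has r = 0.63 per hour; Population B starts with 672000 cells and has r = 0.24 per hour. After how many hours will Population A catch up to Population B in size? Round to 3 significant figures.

8.36 hours

Set 25800·e^(0.63t) = 672000·e^(0.24t).
e^((0.63 − 0.24)t) = 672000/25800 → e^(0.39·t) = 26.047.
0.39·t = ln(26.047) = 3.2599, so t = 3.2599/0.39 = 8.3587.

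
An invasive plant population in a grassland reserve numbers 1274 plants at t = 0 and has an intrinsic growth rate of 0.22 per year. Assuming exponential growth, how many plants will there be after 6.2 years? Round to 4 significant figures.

N(t) = N₀·e^(rt) = 1274 × e^(0.22×6.2) = 1274 × e^1.364.
e^1.364 ≈ 3.9118, so N ≈ 1274 × 3.9118 = 4983.65.

4984 plants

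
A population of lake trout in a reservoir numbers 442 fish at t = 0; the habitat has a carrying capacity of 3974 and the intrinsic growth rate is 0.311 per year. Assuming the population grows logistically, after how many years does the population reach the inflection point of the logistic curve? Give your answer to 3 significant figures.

Logistic growth is fastest at N = K/2 = 1987.
A = (K − N₀)/N₀ = 7.991. Set K/(1 + A·e^(−rt)) = K/2 → A·e^(−rt) = 1.
e^(−0.311t) = 1/7.991 = 0.125142, so t = ln(7.991)/0.311 = 2.0783/0.311 = 6.6827.

6.68 years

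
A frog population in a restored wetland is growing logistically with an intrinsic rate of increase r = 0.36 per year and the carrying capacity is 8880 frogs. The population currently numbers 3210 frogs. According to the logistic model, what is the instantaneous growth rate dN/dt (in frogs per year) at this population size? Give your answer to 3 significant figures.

dN/dt = rN(1 − N/K) = 0.36 × 3210 × (1 − 3210/8880).
1 − 3210/8880 = 0.63851; dN/dt = 0.36 × 3210 × 0.63851 = 737.87.

738 frogs per year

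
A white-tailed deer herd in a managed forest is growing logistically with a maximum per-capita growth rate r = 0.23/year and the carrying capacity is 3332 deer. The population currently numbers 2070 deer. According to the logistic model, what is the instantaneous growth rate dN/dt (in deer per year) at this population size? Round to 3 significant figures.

dN/dt = rN(1 − N/K) = 0.23 × 2070 × (1 − 2070/3332).
1 − 2070/3332 = 0.37875; dN/dt = 0.23 × 2070 × 0.37875 = 180.32.

180 deer per year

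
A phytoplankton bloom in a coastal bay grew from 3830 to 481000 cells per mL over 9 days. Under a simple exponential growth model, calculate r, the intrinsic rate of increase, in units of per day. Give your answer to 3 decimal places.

From N(t) = N₀·e^(rt): e^(r·9) = 481000/3830 = 125.59.
r·9 = ln(125.59) = 4.833, so r = 4.833/9 = 0.537.

0.537 per day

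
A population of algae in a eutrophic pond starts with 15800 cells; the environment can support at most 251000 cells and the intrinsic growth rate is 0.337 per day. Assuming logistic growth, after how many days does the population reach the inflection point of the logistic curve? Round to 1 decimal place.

8.0 days

Logistic growth is fastest at N = K/2 = 125500.
A = (K − N₀)/N₀ = 14.886. Set K/(1 + A·e^(−rt)) = K/2 → A·e^(−rt) = 1.
e^(−0.337t) = 1/14.886 = 0.0671769, so t = ln(14.886)/0.337 = 2.7004/0.337 = 8.0131.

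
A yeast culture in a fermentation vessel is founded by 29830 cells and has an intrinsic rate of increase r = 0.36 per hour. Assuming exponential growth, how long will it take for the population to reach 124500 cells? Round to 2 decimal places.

3.97 hours

Set N₀·e^(rt) = 124500: e^(0.36·t) = 124500/29830 = 4.1737.
0.36·t = ln(4.1737) = 1.4288, so t = 1.4288/0.36 = 3.9689.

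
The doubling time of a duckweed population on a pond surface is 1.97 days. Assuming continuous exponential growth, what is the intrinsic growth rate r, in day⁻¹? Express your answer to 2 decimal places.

r = ln(2)/t_d = 0.6931/1.97 = 0.35185.

0.35 per day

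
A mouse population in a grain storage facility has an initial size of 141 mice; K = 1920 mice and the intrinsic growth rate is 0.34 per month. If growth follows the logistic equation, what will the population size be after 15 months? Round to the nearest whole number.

A = (K − N₀)/N₀ = (1920 − 141)/141 = 12.617.
N(t) = K/(1 + A·e^(−rt)) = 1920/(1 + 12.617×e^(−0.34×15)).
e^(−5.1) = 0.0060967; denominator = 1 + 12.617×0.0060967 = 1.0769.
N = 1920/1.0769 = 1782.86.

1783 mice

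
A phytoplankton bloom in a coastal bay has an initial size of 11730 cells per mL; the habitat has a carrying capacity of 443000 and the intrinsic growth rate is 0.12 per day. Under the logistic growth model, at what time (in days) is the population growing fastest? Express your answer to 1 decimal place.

30.0 days

Logistic growth is fastest at N = K/2 = 221500.
A = (K − N₀)/N₀ = 36.766. Set K/(1 + A·e^(−rt)) = K/2 → A·e^(−rt) = 1.
e^(−0.12t) = 1/36.766 = 0.0271987, so t = ln(36.766)/0.12 = 3.6046/0.12 = 30.038.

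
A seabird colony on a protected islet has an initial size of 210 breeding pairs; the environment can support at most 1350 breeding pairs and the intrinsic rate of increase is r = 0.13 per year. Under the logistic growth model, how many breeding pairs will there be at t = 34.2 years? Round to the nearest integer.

A = (K − N₀)/N₀ = (1350 − 210)/210 = 5.4286.
N(t) = K/(1 + A·e^(−rt)) = 1350/(1 + 5.4286×e^(−0.13×34.2)).
e^(−4.446) = 0.011725; denominator = 1 + 5.4286×0.011725 = 1.0637.
N = 1350/1.0637 = 1269.21.

1269 breeding pairs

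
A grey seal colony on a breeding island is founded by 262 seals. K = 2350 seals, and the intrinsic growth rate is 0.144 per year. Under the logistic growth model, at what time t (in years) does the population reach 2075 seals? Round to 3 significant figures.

28.4 years

A = (K − N₀)/N₀ = (2350 − 262)/262 = 7.9695.
Solve 2350/(1 + 7.9695·e^(−0.144t)) = 2075: 1 + 7.9695·e^(−0.144t) = 1.1325, so e^(−0.144t) = 0.0166297.
−0.144·t = ln(0.0166297) = -4.0966, so t = 4.0966/0.144 = 28.448.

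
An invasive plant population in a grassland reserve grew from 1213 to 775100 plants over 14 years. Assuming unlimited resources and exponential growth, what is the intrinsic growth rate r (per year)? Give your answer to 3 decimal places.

0.461 per year

From N(t) = N₀·e^(rt): e^(r·14) = 775100/1213 = 638.99.
r·14 = ln(638.99) = 6.4599, so r = 6.4599/14 = 0.46142.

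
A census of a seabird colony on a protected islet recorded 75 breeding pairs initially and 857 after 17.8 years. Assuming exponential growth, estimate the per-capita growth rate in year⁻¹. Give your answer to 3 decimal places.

0.137 per year

From N(t) = N₀·e^(rt): e^(r·17.8) = 857/75 = 11.427.
r·17.8 = ln(11.427) = 2.4359, so r = 2.4359/17.8 = 0.13685.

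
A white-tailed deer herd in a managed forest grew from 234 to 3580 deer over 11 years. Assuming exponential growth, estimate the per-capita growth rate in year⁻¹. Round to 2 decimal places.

0.25 per year

From N(t) = N₀·e^(rt): e^(r·11) = 3580/234 = 15.299.
r·11 = ln(15.299) = 2.7278, so r = 2.7278/11 = 0.24798.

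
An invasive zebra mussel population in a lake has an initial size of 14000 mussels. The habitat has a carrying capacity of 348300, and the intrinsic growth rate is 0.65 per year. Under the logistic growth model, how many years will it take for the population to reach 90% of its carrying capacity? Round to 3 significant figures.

A = (K − N₀)/N₀ = (348300 − 14000)/14000 = 23.879.
Solve 348300/(1 + 23.879·e^(−0.65t)) = 313470: 1 + 23.879·e^(−0.65t) = 1.1111, so e^(−0.65t) = 0.00465317.
−0.65·t = ln(0.00465317) = -5.3702, so t = 5.3702/0.65 = 8.2619.

8.26 years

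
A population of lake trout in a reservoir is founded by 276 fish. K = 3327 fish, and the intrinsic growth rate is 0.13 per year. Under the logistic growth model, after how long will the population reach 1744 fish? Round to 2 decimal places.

A = (K − N₀)/N₀ = (3327 − 276)/276 = 11.054.
Solve 3327/(1 + 11.054·e^(−0.13t)) = 1744: 1 + 11.054·e^(−0.13t) = 1.9077, so e^(−0.13t) = 0.082111.
−0.13·t = ln(0.082111) = -2.4997, so t = 2.4997/0.13 = 19.228.

19.23 years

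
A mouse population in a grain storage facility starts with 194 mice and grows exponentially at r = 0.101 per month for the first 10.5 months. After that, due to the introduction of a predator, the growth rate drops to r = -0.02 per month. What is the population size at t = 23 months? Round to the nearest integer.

436 mice

Phase 1: N(10.5) = 194·e^(0.101×10.5) = 194·e^1.06 = 560.236.
Phase 2 runs for 23 − 10.5 = 12.5 months at r = -0.02.
N(23) = 560.236·e^(-0.02×12.5) = 560.236·e^-0.25 = 436.312.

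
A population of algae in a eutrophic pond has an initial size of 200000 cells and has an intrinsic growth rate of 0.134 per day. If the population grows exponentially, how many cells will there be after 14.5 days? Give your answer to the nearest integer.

N(t) = N₀·e^(rt) = 200000 × e^(0.134×14.5) = 200000 × e^1.943.
e^1.943 ≈ 6.9797, so N ≈ 200000 × 6.9797 = 1.395932×10^6.

1395932 cells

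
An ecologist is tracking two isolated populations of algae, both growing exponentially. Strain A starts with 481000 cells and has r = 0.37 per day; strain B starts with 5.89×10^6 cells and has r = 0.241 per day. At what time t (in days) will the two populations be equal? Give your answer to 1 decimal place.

Set 481000·e^(0.37t) = 5.89×10^6·e^(0.241t).
e^((0.37 − 0.241)t) = 5.89×10^6/481000 → e^(0.129·t) = 12.245.
0.129·t = ln(12.245) = 2.5051, so t = 2.5051/0.129 = 19.42.

19.4 days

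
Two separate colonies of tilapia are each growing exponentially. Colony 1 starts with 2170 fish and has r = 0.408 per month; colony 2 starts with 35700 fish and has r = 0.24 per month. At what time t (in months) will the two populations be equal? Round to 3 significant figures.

Set 2170·e^(0.408t) = 35700·e^(0.24t).
e^((0.408 − 0.24)t) = 35700/2170 → e^(0.168·t) = 16.452.
0.168·t = ln(16.452) = 2.8004, so t = 2.8004/0.168 = 16.669.

16.7 months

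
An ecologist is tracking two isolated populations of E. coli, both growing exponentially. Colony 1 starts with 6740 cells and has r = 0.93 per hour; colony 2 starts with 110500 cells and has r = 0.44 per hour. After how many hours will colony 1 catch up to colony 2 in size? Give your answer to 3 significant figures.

Set 6740·e^(0.93t) = 110500·e^(0.44t).
e^((0.93 − 0.44)t) = 110500/6740 → e^(0.49·t) = 16.395.
0.49·t = ln(16.395) = 2.797, so t = 2.797/0.49 = 5.7081.

5.71 hours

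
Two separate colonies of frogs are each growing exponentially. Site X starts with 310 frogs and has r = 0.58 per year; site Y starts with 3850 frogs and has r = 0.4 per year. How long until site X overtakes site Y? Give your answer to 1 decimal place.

Set 310·e^(0.58t) = 3850·e^(0.4t).
e^((0.58 − 0.4)t) = 3850/310 → e^(0.18·t) = 12.419.
0.18·t = ln(12.419) = 2.5193, so t = 2.5193/0.18 = 13.996.

14.0 years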